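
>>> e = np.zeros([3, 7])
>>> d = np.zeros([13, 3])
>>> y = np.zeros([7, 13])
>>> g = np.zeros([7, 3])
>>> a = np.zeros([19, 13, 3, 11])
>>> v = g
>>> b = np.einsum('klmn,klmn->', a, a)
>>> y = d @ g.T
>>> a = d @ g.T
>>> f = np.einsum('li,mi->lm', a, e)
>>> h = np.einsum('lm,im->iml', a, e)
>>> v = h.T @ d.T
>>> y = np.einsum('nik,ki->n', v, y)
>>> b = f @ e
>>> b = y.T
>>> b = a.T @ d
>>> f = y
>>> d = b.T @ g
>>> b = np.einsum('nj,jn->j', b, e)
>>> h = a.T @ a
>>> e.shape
(3, 7)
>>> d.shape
(3, 3)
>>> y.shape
(13,)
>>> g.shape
(7, 3)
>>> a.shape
(13, 7)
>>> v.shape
(13, 7, 13)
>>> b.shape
(3,)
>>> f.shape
(13,)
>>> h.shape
(7, 7)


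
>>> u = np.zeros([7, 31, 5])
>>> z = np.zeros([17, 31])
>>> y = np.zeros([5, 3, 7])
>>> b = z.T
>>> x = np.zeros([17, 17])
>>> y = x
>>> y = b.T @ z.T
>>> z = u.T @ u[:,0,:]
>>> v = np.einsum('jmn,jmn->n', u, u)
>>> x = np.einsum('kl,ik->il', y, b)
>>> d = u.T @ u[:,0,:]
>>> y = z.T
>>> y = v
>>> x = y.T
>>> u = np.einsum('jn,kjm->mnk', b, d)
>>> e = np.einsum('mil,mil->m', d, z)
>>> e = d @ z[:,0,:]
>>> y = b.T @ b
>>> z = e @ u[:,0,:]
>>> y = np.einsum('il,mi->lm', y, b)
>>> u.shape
(5, 17, 5)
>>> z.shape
(5, 31, 5)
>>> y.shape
(17, 31)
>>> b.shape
(31, 17)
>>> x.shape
(5,)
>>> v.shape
(5,)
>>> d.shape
(5, 31, 5)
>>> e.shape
(5, 31, 5)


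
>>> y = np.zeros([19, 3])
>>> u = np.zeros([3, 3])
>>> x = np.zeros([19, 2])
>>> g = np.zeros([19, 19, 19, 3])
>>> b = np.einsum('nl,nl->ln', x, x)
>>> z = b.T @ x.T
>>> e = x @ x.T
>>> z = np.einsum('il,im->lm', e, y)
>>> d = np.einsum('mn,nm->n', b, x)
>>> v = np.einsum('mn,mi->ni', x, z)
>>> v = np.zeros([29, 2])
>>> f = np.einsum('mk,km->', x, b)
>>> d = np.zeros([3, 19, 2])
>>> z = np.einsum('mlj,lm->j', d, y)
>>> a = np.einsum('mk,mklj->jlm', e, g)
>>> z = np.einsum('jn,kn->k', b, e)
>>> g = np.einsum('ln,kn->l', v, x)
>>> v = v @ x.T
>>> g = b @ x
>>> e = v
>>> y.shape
(19, 3)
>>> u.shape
(3, 3)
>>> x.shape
(19, 2)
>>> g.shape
(2, 2)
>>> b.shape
(2, 19)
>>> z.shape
(19,)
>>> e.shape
(29, 19)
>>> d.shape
(3, 19, 2)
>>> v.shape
(29, 19)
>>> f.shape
()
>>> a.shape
(3, 19, 19)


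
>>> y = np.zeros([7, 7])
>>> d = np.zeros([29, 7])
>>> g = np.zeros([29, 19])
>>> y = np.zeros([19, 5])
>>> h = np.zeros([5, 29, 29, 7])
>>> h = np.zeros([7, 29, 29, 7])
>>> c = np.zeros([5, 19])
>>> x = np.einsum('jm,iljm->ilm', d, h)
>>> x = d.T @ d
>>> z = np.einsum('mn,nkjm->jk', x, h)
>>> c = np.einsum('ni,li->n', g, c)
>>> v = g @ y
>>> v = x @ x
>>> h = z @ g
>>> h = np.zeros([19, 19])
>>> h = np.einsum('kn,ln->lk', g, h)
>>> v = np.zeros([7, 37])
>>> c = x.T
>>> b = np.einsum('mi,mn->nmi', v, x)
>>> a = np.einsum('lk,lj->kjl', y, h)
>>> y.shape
(19, 5)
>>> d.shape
(29, 7)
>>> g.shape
(29, 19)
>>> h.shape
(19, 29)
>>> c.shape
(7, 7)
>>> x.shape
(7, 7)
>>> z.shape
(29, 29)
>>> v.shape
(7, 37)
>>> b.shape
(7, 7, 37)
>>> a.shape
(5, 29, 19)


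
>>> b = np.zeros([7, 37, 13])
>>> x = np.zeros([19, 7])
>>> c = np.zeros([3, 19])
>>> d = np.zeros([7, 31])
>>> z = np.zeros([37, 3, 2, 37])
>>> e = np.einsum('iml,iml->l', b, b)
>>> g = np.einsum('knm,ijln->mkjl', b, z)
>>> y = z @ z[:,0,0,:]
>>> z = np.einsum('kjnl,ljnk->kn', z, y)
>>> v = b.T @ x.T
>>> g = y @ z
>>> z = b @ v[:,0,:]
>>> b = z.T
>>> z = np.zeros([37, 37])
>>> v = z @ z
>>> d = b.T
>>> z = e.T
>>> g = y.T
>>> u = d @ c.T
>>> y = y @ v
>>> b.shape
(19, 37, 7)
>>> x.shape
(19, 7)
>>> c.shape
(3, 19)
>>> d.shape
(7, 37, 19)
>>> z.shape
(13,)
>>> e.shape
(13,)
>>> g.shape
(37, 2, 3, 37)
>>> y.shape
(37, 3, 2, 37)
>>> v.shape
(37, 37)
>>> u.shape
(7, 37, 3)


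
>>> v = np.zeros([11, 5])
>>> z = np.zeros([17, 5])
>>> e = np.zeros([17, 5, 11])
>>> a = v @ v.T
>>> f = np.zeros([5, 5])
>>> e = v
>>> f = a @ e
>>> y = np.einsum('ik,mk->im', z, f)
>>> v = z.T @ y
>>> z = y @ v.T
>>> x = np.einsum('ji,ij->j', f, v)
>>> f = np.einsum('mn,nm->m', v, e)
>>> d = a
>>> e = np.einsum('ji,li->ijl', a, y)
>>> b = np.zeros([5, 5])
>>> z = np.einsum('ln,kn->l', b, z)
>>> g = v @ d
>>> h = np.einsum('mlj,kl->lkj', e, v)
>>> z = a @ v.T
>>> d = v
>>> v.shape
(5, 11)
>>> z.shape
(11, 5)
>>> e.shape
(11, 11, 17)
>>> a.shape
(11, 11)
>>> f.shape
(5,)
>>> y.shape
(17, 11)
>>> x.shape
(11,)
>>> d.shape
(5, 11)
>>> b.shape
(5, 5)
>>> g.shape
(5, 11)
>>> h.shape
(11, 5, 17)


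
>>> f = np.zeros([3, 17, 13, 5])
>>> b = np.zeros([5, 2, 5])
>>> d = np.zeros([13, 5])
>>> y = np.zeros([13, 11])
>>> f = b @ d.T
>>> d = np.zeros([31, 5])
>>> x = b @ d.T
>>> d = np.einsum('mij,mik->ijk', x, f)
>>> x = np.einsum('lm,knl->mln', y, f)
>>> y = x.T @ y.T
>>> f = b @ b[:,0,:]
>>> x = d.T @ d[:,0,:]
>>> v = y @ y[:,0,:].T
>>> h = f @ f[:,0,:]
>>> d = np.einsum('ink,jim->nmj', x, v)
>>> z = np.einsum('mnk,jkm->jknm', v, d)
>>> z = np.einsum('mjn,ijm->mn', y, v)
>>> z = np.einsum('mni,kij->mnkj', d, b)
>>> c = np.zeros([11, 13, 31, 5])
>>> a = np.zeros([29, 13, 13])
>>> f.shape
(5, 2, 5)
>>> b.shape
(5, 2, 5)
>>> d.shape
(31, 2, 2)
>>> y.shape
(2, 13, 13)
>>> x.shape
(13, 31, 13)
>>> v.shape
(2, 13, 2)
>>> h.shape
(5, 2, 5)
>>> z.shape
(31, 2, 5, 5)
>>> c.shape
(11, 13, 31, 5)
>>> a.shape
(29, 13, 13)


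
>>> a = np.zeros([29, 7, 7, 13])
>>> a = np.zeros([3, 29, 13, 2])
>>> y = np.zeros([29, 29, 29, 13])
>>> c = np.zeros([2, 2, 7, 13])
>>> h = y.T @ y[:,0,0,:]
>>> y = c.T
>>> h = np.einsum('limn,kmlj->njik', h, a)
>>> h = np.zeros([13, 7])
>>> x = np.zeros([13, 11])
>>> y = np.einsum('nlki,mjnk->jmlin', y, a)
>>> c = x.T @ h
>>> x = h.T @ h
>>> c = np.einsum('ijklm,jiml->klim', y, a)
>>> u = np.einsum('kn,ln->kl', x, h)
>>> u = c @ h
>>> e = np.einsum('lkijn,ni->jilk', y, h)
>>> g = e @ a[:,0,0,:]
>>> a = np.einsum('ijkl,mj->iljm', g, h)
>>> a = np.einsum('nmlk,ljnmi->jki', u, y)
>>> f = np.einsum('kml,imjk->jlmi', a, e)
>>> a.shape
(3, 7, 13)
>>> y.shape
(29, 3, 7, 2, 13)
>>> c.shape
(7, 2, 29, 13)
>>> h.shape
(13, 7)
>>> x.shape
(7, 7)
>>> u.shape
(7, 2, 29, 7)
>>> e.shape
(2, 7, 29, 3)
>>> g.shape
(2, 7, 29, 2)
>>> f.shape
(29, 13, 7, 2)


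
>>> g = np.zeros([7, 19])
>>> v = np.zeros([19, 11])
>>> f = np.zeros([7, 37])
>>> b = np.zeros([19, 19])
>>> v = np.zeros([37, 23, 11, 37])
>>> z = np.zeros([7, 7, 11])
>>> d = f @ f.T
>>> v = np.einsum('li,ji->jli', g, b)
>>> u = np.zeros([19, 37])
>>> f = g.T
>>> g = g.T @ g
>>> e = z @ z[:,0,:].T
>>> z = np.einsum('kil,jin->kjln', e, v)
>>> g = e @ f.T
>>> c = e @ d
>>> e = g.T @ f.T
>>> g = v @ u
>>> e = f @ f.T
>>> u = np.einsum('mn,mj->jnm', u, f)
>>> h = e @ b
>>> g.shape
(19, 7, 37)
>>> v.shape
(19, 7, 19)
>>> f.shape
(19, 7)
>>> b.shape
(19, 19)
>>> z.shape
(7, 19, 7, 19)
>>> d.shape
(7, 7)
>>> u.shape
(7, 37, 19)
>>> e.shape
(19, 19)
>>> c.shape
(7, 7, 7)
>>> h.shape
(19, 19)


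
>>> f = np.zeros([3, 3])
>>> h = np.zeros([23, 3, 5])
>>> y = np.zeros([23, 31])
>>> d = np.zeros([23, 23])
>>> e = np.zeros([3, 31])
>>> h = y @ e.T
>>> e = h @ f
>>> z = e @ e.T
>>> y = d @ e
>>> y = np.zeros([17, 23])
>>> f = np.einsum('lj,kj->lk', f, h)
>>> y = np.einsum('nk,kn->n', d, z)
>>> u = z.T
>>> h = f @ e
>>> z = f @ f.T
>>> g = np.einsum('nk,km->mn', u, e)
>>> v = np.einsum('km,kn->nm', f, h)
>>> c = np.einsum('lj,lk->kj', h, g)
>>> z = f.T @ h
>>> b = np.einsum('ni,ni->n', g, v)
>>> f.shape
(3, 23)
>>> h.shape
(3, 3)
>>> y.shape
(23,)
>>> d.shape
(23, 23)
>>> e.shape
(23, 3)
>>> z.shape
(23, 3)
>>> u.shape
(23, 23)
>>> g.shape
(3, 23)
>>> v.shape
(3, 23)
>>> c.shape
(23, 3)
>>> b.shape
(3,)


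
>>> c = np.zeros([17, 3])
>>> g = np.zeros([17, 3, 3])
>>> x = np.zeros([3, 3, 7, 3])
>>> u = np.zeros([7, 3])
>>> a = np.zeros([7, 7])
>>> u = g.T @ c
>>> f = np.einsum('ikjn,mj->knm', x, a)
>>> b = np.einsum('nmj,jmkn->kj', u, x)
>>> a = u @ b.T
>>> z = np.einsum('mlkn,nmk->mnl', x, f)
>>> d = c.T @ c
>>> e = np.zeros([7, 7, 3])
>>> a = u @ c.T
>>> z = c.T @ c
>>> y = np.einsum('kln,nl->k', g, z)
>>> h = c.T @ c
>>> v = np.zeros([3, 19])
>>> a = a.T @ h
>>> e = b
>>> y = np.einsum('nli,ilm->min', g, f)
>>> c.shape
(17, 3)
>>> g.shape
(17, 3, 3)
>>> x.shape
(3, 3, 7, 3)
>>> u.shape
(3, 3, 3)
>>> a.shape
(17, 3, 3)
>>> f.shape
(3, 3, 7)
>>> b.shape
(7, 3)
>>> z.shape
(3, 3)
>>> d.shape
(3, 3)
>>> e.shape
(7, 3)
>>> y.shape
(7, 3, 17)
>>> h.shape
(3, 3)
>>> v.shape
(3, 19)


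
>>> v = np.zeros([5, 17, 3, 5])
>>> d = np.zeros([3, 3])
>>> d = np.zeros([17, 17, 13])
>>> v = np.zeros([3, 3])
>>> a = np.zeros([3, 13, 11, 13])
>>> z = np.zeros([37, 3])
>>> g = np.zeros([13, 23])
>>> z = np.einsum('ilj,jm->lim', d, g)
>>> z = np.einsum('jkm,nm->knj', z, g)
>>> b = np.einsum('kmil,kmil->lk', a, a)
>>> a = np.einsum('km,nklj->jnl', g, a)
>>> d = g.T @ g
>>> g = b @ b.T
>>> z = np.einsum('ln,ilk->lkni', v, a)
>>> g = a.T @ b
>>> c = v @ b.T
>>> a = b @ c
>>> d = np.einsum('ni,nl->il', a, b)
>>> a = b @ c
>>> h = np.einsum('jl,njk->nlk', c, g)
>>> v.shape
(3, 3)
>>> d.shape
(13, 3)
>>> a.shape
(13, 13)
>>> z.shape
(3, 11, 3, 13)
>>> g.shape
(11, 3, 3)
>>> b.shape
(13, 3)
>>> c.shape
(3, 13)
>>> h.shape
(11, 13, 3)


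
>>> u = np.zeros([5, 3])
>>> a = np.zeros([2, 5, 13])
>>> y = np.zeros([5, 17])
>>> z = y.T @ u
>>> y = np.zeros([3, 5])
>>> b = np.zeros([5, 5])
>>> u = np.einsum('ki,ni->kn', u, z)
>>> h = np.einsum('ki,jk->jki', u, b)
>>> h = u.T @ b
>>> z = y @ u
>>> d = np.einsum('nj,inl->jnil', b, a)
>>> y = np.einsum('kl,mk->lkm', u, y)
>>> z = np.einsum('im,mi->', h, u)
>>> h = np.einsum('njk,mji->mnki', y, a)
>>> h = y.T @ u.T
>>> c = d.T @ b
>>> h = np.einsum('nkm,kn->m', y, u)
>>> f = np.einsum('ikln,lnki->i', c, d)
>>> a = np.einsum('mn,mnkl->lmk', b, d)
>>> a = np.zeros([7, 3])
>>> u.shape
(5, 17)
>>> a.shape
(7, 3)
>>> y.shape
(17, 5, 3)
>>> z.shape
()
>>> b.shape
(5, 5)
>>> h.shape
(3,)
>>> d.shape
(5, 5, 2, 13)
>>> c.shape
(13, 2, 5, 5)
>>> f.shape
(13,)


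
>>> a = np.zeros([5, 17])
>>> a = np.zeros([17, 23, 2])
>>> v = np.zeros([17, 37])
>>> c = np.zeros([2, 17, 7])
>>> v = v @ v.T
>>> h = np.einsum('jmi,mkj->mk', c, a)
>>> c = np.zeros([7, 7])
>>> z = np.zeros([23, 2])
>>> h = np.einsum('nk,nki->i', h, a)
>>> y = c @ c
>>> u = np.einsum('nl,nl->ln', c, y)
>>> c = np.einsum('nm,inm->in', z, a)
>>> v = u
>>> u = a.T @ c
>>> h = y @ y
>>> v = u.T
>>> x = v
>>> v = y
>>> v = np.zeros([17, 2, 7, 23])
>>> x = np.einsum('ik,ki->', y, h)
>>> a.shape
(17, 23, 2)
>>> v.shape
(17, 2, 7, 23)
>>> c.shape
(17, 23)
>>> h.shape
(7, 7)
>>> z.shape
(23, 2)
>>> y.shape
(7, 7)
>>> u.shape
(2, 23, 23)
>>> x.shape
()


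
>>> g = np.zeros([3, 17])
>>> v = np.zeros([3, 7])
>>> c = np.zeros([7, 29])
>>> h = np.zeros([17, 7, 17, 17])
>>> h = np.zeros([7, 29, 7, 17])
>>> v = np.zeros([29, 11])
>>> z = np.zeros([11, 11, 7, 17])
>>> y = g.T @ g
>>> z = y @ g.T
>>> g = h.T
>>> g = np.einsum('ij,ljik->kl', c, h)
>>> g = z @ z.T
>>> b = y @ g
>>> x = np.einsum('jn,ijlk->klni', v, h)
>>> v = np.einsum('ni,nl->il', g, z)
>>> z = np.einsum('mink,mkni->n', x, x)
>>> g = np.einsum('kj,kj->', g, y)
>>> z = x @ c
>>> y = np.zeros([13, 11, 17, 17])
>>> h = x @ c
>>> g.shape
()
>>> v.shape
(17, 3)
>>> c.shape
(7, 29)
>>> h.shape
(17, 7, 11, 29)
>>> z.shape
(17, 7, 11, 29)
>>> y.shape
(13, 11, 17, 17)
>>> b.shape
(17, 17)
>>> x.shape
(17, 7, 11, 7)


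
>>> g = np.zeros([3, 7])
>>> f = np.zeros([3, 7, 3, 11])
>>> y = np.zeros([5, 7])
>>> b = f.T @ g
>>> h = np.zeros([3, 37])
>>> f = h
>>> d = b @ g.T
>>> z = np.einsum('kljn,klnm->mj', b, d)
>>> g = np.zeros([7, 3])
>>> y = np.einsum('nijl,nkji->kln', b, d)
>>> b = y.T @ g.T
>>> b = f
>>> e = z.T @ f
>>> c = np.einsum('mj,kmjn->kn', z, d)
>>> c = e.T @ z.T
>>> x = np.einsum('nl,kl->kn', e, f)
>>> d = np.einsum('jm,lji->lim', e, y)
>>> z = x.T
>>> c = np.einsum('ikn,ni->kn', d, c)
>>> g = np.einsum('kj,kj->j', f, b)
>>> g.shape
(37,)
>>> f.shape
(3, 37)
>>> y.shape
(3, 7, 11)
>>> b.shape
(3, 37)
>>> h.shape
(3, 37)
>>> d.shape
(3, 11, 37)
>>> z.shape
(7, 3)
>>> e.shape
(7, 37)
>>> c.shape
(11, 37)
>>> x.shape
(3, 7)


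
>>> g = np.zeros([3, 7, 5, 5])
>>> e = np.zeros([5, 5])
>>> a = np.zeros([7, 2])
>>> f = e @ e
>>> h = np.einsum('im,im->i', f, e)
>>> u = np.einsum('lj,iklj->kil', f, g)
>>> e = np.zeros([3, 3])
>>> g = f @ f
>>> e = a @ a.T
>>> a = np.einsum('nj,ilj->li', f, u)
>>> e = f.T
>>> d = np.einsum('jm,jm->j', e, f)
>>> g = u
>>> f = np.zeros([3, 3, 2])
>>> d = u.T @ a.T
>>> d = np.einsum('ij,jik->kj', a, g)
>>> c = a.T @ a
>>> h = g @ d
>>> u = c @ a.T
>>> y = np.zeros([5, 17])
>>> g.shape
(7, 3, 5)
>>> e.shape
(5, 5)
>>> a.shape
(3, 7)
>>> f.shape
(3, 3, 2)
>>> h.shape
(7, 3, 7)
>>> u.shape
(7, 3)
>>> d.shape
(5, 7)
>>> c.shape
(7, 7)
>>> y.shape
(5, 17)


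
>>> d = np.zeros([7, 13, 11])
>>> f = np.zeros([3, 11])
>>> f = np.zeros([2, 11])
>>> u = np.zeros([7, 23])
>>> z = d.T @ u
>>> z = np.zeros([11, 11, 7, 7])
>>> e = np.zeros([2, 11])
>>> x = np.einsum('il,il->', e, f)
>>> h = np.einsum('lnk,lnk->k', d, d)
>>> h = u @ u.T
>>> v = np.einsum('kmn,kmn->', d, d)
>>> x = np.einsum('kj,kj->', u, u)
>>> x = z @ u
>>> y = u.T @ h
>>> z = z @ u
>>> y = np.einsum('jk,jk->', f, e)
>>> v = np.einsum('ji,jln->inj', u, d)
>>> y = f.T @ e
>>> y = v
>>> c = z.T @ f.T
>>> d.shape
(7, 13, 11)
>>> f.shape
(2, 11)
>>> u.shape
(7, 23)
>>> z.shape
(11, 11, 7, 23)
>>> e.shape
(2, 11)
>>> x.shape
(11, 11, 7, 23)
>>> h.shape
(7, 7)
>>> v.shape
(23, 11, 7)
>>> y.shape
(23, 11, 7)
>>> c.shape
(23, 7, 11, 2)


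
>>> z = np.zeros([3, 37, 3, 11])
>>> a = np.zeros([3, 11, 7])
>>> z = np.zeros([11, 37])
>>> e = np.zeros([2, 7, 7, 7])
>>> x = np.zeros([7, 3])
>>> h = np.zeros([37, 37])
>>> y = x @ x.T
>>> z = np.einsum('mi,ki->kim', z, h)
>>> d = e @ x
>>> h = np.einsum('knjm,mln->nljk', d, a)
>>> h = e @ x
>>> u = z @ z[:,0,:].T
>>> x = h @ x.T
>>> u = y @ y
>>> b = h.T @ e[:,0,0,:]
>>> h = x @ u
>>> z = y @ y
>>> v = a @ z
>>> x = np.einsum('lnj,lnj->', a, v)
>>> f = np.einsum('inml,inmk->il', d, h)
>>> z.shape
(7, 7)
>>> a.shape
(3, 11, 7)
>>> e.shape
(2, 7, 7, 7)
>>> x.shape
()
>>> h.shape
(2, 7, 7, 7)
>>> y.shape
(7, 7)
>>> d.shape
(2, 7, 7, 3)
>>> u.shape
(7, 7)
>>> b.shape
(3, 7, 7, 7)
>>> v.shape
(3, 11, 7)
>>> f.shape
(2, 3)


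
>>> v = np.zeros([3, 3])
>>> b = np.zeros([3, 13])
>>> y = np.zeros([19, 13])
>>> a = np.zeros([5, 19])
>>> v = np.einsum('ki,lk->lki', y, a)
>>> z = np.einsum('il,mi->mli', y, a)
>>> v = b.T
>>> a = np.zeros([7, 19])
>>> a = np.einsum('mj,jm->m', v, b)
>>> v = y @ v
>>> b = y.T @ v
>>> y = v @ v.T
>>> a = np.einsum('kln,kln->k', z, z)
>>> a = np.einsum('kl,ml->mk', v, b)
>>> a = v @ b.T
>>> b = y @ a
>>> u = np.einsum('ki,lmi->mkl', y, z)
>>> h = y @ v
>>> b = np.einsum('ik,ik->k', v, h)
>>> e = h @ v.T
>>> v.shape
(19, 3)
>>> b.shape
(3,)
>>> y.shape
(19, 19)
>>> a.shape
(19, 13)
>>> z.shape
(5, 13, 19)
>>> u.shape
(13, 19, 5)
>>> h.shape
(19, 3)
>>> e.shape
(19, 19)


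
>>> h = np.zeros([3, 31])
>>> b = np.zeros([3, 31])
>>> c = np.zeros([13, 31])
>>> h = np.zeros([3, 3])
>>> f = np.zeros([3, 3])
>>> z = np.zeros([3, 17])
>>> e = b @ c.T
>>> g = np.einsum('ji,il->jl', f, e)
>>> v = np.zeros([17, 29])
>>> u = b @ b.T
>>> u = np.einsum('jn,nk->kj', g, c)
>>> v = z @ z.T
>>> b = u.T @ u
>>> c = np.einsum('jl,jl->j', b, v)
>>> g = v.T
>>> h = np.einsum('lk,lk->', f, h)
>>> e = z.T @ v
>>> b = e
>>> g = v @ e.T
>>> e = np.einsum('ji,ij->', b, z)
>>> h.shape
()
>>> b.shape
(17, 3)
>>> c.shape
(3,)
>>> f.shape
(3, 3)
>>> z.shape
(3, 17)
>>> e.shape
()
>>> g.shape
(3, 17)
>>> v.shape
(3, 3)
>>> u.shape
(31, 3)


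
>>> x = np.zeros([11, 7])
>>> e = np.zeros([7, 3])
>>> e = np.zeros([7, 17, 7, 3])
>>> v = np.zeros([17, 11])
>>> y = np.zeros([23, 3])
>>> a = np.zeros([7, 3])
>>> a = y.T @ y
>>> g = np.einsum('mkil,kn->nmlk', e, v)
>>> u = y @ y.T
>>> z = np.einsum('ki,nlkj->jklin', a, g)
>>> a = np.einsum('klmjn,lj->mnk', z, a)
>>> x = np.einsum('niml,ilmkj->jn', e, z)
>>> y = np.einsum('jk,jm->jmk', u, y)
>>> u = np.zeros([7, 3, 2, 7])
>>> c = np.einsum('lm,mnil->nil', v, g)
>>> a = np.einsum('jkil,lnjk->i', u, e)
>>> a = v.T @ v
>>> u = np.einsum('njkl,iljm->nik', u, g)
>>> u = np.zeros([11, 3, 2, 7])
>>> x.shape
(11, 7)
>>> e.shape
(7, 17, 7, 3)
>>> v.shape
(17, 11)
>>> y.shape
(23, 3, 23)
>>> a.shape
(11, 11)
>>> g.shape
(11, 7, 3, 17)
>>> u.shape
(11, 3, 2, 7)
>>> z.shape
(17, 3, 7, 3, 11)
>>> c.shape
(7, 3, 17)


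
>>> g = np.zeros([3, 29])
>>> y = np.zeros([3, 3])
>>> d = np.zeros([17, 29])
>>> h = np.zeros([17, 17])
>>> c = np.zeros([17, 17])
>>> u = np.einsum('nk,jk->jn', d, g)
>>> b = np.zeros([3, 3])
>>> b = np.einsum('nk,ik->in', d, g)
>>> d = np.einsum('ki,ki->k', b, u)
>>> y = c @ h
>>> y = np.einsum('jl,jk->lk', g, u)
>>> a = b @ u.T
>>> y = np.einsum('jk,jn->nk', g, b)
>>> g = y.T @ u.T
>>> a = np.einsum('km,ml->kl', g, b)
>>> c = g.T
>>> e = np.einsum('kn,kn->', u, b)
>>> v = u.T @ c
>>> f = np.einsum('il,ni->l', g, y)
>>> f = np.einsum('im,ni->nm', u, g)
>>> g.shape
(29, 3)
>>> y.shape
(17, 29)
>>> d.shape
(3,)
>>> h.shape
(17, 17)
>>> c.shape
(3, 29)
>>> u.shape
(3, 17)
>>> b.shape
(3, 17)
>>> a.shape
(29, 17)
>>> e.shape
()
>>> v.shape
(17, 29)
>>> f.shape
(29, 17)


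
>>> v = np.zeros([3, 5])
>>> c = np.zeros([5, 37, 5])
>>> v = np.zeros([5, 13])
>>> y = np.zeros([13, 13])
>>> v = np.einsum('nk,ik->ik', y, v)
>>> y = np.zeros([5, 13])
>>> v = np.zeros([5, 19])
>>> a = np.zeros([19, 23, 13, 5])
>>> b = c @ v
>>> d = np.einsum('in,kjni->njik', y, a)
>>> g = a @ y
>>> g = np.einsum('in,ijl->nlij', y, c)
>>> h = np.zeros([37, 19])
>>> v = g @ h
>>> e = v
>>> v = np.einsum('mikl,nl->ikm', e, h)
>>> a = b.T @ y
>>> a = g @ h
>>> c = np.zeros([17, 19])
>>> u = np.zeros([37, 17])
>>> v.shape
(5, 5, 13)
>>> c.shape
(17, 19)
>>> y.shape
(5, 13)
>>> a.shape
(13, 5, 5, 19)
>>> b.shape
(5, 37, 19)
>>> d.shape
(13, 23, 5, 19)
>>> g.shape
(13, 5, 5, 37)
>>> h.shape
(37, 19)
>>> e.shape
(13, 5, 5, 19)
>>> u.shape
(37, 17)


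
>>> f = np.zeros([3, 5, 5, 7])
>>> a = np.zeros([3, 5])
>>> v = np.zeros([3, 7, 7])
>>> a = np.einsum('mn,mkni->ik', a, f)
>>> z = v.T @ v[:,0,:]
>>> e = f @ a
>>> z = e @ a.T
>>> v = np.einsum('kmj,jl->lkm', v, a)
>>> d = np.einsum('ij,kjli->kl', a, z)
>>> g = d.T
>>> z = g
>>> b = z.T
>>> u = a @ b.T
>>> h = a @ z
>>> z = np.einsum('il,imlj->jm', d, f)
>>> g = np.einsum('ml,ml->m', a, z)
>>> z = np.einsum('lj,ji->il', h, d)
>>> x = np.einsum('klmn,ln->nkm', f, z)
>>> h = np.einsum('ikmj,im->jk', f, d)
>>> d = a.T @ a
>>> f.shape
(3, 5, 5, 7)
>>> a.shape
(7, 5)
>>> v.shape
(5, 3, 7)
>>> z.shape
(5, 7)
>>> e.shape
(3, 5, 5, 5)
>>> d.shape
(5, 5)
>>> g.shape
(7,)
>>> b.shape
(3, 5)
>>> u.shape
(7, 3)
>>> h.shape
(7, 5)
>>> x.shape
(7, 3, 5)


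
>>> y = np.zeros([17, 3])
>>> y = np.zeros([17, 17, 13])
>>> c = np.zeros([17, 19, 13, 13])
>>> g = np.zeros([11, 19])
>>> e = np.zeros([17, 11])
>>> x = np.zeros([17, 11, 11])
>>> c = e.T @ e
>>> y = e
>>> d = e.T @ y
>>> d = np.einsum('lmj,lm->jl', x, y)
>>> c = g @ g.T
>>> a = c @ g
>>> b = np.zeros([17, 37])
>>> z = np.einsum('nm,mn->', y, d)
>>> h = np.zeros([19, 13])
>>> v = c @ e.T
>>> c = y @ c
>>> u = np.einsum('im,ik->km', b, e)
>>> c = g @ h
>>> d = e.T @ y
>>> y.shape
(17, 11)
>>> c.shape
(11, 13)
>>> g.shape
(11, 19)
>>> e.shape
(17, 11)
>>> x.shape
(17, 11, 11)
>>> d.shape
(11, 11)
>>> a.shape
(11, 19)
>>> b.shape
(17, 37)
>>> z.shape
()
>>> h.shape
(19, 13)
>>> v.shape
(11, 17)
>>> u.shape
(11, 37)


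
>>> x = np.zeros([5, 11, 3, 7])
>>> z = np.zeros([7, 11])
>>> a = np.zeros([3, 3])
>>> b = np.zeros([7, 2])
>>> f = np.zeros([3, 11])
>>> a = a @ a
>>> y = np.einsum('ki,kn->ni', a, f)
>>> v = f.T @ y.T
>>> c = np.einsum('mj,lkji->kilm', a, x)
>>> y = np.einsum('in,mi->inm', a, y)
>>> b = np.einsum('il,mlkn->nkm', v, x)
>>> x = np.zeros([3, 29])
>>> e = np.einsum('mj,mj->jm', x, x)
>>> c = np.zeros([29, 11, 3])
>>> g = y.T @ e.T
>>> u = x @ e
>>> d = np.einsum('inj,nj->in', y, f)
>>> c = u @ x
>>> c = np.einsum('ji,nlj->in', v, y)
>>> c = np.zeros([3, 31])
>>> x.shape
(3, 29)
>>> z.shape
(7, 11)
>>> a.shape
(3, 3)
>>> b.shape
(7, 3, 5)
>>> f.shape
(3, 11)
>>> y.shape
(3, 3, 11)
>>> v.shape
(11, 11)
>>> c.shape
(3, 31)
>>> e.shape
(29, 3)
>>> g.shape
(11, 3, 29)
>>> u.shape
(3, 3)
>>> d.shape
(3, 3)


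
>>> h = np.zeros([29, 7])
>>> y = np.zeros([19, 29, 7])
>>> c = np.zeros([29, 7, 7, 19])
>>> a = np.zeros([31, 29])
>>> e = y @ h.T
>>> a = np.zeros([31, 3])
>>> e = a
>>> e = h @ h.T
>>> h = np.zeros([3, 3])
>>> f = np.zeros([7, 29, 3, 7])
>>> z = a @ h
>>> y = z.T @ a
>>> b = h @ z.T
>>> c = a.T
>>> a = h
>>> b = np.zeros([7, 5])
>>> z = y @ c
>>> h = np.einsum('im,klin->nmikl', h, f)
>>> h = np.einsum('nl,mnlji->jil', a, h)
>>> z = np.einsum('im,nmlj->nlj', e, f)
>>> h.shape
(7, 29, 3)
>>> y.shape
(3, 3)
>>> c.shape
(3, 31)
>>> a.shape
(3, 3)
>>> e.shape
(29, 29)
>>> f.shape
(7, 29, 3, 7)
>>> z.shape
(7, 3, 7)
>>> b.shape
(7, 5)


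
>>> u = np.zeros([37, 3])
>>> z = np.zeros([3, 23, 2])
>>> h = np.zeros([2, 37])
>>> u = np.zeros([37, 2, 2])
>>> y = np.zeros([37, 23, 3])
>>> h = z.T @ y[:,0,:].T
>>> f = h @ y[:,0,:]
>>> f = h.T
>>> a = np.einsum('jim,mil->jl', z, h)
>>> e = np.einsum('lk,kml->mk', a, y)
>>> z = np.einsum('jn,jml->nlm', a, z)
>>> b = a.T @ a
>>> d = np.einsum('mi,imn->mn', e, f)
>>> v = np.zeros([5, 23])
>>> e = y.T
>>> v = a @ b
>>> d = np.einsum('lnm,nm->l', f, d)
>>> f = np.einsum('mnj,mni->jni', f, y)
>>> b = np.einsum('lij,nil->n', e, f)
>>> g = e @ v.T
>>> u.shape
(37, 2, 2)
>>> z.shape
(37, 2, 23)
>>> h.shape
(2, 23, 37)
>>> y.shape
(37, 23, 3)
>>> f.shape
(2, 23, 3)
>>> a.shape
(3, 37)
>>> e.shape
(3, 23, 37)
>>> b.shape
(2,)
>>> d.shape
(37,)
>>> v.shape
(3, 37)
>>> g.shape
(3, 23, 3)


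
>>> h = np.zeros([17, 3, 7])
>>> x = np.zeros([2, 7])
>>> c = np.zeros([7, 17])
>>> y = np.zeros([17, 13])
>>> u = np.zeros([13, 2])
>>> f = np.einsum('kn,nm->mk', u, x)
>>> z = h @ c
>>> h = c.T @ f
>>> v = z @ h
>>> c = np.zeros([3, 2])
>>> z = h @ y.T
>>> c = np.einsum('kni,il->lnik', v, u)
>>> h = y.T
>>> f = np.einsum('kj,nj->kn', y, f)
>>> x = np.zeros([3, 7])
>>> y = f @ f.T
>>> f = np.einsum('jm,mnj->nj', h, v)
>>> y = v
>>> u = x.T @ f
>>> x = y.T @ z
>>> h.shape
(13, 17)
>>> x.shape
(13, 3, 17)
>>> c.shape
(2, 3, 13, 17)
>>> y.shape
(17, 3, 13)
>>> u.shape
(7, 13)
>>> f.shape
(3, 13)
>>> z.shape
(17, 17)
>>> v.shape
(17, 3, 13)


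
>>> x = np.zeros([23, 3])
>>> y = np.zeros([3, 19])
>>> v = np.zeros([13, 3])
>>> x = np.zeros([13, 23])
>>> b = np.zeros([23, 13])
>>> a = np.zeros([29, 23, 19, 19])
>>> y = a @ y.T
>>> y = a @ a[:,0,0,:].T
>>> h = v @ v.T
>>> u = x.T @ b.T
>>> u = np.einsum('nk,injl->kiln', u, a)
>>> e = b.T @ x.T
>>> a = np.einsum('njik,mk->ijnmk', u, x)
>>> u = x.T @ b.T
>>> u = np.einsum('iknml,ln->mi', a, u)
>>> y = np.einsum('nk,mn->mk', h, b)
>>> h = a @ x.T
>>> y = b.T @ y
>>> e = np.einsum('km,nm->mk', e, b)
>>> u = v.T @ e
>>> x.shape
(13, 23)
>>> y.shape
(13, 13)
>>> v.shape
(13, 3)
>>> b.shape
(23, 13)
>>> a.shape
(19, 29, 23, 13, 23)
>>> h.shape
(19, 29, 23, 13, 13)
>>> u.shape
(3, 13)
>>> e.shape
(13, 13)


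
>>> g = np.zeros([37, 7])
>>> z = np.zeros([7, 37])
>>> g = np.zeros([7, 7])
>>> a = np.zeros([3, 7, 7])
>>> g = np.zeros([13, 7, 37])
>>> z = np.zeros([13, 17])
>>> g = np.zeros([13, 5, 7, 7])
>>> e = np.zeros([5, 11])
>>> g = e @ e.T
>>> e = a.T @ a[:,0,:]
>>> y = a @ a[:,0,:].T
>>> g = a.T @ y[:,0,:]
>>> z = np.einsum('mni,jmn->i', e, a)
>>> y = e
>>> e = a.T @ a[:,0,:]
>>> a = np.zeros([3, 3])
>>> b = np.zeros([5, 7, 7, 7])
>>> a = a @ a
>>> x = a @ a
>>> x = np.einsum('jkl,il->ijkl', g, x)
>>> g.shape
(7, 7, 3)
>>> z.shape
(7,)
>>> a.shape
(3, 3)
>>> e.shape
(7, 7, 7)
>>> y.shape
(7, 7, 7)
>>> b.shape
(5, 7, 7, 7)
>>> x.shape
(3, 7, 7, 3)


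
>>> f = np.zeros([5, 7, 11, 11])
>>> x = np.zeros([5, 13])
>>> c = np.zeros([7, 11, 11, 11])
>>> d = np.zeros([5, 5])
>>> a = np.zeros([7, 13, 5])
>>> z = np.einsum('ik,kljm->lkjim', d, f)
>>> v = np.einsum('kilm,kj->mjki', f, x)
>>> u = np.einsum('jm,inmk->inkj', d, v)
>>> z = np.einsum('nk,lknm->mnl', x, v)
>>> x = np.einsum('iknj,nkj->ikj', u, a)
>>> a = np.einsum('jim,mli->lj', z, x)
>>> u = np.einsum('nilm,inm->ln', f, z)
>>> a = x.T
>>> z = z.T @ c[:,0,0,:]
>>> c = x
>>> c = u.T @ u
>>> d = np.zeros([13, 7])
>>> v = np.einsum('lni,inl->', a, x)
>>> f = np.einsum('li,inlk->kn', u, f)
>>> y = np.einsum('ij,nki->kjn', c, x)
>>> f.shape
(11, 7)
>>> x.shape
(11, 13, 5)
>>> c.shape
(5, 5)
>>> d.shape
(13, 7)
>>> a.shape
(5, 13, 11)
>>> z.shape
(11, 5, 11)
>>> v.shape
()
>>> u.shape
(11, 5)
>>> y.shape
(13, 5, 11)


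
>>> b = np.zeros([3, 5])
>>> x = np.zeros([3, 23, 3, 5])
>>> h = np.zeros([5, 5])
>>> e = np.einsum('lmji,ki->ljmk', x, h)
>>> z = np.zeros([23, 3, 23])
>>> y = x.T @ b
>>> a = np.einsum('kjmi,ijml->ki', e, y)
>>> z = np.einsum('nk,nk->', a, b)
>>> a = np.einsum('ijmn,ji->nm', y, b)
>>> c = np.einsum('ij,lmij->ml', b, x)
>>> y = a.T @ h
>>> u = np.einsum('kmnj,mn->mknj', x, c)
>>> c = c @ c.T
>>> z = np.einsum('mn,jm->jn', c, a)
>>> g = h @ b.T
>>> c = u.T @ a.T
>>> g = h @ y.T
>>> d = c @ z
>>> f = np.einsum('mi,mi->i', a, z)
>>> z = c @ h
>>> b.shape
(3, 5)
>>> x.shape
(3, 23, 3, 5)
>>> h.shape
(5, 5)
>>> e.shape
(3, 3, 23, 5)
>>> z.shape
(5, 3, 3, 5)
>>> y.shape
(23, 5)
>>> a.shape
(5, 23)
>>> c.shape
(5, 3, 3, 5)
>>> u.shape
(23, 3, 3, 5)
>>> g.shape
(5, 23)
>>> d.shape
(5, 3, 3, 23)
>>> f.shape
(23,)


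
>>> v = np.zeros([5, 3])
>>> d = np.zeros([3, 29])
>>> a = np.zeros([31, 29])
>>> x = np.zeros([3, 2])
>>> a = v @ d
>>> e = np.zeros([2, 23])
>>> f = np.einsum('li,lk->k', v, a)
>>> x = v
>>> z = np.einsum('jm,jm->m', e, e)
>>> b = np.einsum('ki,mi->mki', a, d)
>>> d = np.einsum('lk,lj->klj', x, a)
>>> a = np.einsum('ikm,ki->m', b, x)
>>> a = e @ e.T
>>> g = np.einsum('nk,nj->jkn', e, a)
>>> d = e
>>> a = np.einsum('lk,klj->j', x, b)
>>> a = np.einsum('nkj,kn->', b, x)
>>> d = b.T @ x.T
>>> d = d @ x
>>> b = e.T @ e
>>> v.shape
(5, 3)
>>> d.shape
(29, 5, 3)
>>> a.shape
()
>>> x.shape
(5, 3)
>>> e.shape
(2, 23)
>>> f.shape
(29,)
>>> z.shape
(23,)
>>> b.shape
(23, 23)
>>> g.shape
(2, 23, 2)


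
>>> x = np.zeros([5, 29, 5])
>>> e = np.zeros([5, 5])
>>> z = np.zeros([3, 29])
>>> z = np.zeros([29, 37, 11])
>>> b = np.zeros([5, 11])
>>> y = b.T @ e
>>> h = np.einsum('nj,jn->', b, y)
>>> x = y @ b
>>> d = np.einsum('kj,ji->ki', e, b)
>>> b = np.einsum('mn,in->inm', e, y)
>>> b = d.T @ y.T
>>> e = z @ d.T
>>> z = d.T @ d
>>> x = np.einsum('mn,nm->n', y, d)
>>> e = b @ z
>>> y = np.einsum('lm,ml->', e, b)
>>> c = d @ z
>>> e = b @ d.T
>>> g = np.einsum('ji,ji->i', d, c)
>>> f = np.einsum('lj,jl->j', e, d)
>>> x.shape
(5,)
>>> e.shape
(11, 5)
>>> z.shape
(11, 11)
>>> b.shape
(11, 11)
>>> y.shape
()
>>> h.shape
()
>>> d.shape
(5, 11)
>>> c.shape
(5, 11)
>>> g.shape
(11,)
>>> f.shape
(5,)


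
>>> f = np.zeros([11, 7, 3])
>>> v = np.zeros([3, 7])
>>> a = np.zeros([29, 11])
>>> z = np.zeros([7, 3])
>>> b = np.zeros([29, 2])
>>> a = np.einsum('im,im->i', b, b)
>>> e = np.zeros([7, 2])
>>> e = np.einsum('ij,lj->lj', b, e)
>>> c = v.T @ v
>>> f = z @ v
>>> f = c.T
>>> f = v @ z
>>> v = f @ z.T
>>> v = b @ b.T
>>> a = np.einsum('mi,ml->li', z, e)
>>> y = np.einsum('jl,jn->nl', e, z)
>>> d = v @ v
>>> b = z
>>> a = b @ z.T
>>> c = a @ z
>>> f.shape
(3, 3)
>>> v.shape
(29, 29)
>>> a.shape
(7, 7)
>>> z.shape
(7, 3)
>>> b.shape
(7, 3)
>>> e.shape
(7, 2)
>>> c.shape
(7, 3)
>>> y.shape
(3, 2)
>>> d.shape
(29, 29)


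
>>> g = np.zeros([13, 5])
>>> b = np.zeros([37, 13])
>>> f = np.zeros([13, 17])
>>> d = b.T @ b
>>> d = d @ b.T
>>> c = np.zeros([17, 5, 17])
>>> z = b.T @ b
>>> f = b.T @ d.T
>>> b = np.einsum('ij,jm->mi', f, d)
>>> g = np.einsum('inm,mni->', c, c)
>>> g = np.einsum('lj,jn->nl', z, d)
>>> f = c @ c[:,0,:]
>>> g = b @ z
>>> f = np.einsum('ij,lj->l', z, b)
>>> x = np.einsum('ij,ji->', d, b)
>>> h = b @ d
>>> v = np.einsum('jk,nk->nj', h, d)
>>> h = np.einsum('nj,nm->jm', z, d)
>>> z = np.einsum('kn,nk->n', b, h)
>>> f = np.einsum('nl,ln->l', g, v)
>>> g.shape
(37, 13)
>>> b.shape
(37, 13)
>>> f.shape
(13,)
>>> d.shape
(13, 37)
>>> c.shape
(17, 5, 17)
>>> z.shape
(13,)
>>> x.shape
()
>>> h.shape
(13, 37)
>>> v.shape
(13, 37)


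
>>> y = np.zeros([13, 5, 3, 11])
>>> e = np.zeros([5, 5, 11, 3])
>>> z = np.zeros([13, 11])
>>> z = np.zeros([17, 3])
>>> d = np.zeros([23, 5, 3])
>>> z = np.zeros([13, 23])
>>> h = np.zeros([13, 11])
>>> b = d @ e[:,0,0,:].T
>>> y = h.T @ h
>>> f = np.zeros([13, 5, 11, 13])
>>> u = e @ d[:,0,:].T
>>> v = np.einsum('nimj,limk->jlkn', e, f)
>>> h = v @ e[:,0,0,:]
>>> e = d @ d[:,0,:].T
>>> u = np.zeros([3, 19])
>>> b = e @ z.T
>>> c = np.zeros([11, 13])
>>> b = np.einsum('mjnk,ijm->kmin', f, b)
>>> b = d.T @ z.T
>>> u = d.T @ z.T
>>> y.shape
(11, 11)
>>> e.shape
(23, 5, 23)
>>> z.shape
(13, 23)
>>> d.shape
(23, 5, 3)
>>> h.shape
(3, 13, 13, 3)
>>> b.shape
(3, 5, 13)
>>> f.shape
(13, 5, 11, 13)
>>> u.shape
(3, 5, 13)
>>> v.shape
(3, 13, 13, 5)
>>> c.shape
(11, 13)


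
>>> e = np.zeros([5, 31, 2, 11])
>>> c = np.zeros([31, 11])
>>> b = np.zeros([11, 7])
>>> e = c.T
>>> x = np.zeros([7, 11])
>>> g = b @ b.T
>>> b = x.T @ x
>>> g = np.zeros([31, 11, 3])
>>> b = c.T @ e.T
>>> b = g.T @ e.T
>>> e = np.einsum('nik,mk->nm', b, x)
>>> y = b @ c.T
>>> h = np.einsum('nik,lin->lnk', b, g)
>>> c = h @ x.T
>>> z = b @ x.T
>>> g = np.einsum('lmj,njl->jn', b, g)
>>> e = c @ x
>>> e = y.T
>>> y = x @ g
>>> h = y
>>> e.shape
(31, 11, 3)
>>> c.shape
(31, 3, 7)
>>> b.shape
(3, 11, 11)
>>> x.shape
(7, 11)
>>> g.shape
(11, 31)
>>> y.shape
(7, 31)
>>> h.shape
(7, 31)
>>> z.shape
(3, 11, 7)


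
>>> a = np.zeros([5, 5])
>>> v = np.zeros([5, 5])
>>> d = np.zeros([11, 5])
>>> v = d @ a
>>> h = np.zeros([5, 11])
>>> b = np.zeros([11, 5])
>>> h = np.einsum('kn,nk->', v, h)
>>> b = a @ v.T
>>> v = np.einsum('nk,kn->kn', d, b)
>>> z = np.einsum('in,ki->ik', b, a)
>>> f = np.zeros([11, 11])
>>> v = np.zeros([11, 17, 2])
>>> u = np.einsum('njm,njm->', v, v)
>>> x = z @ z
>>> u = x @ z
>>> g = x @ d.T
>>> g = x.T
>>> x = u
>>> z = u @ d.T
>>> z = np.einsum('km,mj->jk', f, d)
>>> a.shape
(5, 5)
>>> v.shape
(11, 17, 2)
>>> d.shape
(11, 5)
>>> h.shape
()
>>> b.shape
(5, 11)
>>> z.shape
(5, 11)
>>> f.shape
(11, 11)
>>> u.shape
(5, 5)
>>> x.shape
(5, 5)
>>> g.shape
(5, 5)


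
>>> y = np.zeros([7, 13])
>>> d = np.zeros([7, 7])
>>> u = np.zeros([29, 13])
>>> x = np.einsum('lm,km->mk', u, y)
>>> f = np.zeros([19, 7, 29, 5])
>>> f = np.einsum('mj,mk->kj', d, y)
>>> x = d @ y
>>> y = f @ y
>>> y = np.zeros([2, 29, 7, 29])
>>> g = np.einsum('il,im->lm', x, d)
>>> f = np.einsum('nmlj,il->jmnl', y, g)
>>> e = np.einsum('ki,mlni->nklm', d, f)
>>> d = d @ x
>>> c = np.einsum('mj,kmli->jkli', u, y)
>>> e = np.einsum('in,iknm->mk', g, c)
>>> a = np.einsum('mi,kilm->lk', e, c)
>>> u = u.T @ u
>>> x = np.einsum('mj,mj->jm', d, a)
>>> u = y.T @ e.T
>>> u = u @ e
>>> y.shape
(2, 29, 7, 29)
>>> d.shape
(7, 13)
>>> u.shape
(29, 7, 29, 2)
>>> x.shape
(13, 7)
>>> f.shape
(29, 29, 2, 7)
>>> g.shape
(13, 7)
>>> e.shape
(29, 2)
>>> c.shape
(13, 2, 7, 29)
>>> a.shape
(7, 13)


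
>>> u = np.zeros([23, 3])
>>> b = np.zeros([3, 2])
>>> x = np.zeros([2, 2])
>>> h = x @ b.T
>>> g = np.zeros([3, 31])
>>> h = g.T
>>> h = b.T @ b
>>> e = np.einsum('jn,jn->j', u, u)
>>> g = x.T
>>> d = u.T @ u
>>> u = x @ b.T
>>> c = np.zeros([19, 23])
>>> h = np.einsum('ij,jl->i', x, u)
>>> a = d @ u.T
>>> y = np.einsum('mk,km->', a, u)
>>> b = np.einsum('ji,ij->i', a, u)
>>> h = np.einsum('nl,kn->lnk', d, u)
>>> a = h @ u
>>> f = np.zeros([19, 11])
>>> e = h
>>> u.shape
(2, 3)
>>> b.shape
(2,)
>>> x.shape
(2, 2)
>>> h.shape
(3, 3, 2)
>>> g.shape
(2, 2)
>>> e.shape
(3, 3, 2)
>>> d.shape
(3, 3)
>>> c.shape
(19, 23)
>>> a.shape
(3, 3, 3)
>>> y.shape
()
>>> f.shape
(19, 11)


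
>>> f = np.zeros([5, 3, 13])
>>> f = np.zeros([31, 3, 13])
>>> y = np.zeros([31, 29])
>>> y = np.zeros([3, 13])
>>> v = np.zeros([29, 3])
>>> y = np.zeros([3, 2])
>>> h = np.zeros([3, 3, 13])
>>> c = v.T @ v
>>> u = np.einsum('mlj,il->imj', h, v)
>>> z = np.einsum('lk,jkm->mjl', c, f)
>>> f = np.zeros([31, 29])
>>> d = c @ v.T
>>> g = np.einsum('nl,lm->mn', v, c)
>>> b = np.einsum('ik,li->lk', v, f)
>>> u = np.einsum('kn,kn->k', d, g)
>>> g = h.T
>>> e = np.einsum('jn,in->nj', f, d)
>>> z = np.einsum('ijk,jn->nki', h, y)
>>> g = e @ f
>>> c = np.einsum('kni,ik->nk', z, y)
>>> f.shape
(31, 29)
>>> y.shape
(3, 2)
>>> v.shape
(29, 3)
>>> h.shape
(3, 3, 13)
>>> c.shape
(13, 2)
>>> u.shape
(3,)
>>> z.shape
(2, 13, 3)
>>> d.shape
(3, 29)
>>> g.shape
(29, 29)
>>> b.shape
(31, 3)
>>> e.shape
(29, 31)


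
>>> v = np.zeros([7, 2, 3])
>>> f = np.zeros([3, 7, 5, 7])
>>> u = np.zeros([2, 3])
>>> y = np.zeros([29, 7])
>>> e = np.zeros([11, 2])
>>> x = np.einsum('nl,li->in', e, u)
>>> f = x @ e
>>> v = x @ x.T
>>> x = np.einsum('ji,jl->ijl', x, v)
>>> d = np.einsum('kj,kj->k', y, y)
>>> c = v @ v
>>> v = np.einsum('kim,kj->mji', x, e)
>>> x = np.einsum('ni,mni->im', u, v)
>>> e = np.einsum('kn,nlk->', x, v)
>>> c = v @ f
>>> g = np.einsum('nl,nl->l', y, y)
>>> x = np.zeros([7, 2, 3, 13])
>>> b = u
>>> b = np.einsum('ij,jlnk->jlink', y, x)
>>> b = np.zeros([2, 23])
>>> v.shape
(3, 2, 3)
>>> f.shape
(3, 2)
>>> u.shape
(2, 3)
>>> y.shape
(29, 7)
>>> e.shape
()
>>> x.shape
(7, 2, 3, 13)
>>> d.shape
(29,)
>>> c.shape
(3, 2, 2)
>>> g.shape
(7,)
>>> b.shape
(2, 23)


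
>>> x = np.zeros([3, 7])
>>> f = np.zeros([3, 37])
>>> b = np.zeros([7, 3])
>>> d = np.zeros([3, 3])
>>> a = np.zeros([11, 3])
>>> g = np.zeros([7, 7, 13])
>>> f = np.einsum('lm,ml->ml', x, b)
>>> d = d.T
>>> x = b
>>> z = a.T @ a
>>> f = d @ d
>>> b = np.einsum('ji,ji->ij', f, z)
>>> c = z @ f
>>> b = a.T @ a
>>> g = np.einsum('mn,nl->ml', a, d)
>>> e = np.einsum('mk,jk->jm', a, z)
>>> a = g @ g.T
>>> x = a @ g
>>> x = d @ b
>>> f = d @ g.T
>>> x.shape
(3, 3)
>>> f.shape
(3, 11)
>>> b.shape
(3, 3)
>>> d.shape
(3, 3)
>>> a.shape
(11, 11)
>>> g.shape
(11, 3)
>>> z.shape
(3, 3)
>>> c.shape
(3, 3)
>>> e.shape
(3, 11)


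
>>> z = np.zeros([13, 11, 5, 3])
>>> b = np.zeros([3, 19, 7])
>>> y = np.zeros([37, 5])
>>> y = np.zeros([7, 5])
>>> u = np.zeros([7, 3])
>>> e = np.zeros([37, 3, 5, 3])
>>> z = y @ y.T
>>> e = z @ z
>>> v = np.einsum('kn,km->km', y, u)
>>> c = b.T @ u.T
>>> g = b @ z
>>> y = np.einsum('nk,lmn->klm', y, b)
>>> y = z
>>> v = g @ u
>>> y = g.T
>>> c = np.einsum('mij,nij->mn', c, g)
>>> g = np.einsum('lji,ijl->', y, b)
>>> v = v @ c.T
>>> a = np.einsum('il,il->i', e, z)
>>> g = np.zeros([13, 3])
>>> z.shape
(7, 7)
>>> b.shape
(3, 19, 7)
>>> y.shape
(7, 19, 3)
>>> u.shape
(7, 3)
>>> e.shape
(7, 7)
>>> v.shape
(3, 19, 7)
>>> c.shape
(7, 3)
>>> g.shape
(13, 3)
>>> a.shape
(7,)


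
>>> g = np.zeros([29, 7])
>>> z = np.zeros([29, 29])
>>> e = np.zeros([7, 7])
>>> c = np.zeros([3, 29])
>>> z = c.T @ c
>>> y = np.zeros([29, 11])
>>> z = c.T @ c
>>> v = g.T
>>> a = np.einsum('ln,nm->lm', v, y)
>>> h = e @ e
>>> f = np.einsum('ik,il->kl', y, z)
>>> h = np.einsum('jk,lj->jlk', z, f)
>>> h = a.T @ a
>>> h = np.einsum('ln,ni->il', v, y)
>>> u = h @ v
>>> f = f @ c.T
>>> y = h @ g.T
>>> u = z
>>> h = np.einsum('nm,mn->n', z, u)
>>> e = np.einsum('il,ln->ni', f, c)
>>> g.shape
(29, 7)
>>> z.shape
(29, 29)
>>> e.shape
(29, 11)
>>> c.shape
(3, 29)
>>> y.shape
(11, 29)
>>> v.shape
(7, 29)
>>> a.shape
(7, 11)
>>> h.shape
(29,)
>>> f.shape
(11, 3)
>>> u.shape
(29, 29)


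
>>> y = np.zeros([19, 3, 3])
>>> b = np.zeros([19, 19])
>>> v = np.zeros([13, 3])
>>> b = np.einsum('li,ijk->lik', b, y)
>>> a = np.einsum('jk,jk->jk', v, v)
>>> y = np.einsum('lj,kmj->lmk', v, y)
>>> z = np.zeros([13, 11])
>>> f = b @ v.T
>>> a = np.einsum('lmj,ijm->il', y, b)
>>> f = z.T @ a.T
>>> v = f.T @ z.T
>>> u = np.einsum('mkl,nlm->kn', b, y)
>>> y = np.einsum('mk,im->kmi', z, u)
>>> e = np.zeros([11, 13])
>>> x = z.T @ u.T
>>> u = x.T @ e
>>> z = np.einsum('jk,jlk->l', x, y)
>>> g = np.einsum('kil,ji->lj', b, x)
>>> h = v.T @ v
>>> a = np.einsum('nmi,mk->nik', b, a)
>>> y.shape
(11, 13, 19)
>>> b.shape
(19, 19, 3)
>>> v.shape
(19, 13)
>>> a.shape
(19, 3, 13)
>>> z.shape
(13,)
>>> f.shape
(11, 19)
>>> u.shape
(19, 13)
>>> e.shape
(11, 13)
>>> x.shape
(11, 19)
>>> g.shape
(3, 11)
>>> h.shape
(13, 13)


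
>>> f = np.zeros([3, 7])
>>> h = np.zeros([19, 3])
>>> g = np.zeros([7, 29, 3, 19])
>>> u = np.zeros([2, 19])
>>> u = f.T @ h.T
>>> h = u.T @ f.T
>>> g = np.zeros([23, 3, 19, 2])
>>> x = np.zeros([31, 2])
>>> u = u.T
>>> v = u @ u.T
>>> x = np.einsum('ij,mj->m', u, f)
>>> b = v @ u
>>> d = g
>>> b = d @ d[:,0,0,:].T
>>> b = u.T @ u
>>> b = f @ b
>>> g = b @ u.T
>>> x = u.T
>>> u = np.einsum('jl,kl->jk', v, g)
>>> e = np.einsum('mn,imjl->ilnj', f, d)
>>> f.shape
(3, 7)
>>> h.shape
(19, 3)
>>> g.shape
(3, 19)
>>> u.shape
(19, 3)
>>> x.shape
(7, 19)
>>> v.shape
(19, 19)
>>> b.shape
(3, 7)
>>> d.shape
(23, 3, 19, 2)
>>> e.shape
(23, 2, 7, 19)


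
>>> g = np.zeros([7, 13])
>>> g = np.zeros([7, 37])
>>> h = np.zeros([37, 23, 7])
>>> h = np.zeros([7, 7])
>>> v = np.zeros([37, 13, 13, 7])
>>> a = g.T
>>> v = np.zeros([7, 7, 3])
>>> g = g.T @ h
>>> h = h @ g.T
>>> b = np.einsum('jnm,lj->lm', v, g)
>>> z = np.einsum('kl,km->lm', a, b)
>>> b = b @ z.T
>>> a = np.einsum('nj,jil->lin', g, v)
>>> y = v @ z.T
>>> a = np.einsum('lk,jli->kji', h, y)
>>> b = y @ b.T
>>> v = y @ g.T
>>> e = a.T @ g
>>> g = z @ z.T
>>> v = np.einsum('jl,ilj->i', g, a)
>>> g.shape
(7, 7)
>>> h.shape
(7, 37)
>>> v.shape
(37,)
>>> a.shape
(37, 7, 7)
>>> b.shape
(7, 7, 37)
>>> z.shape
(7, 3)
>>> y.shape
(7, 7, 7)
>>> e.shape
(7, 7, 7)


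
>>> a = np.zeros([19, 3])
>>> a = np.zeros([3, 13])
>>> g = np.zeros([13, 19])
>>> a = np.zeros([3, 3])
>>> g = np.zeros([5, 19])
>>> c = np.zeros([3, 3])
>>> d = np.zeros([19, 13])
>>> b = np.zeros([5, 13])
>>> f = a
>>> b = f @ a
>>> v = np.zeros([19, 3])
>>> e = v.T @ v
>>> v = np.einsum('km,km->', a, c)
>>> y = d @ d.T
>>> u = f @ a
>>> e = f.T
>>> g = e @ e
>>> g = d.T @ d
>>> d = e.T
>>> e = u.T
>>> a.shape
(3, 3)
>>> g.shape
(13, 13)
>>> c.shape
(3, 3)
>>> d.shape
(3, 3)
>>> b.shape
(3, 3)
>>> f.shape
(3, 3)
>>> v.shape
()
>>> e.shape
(3, 3)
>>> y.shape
(19, 19)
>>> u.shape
(3, 3)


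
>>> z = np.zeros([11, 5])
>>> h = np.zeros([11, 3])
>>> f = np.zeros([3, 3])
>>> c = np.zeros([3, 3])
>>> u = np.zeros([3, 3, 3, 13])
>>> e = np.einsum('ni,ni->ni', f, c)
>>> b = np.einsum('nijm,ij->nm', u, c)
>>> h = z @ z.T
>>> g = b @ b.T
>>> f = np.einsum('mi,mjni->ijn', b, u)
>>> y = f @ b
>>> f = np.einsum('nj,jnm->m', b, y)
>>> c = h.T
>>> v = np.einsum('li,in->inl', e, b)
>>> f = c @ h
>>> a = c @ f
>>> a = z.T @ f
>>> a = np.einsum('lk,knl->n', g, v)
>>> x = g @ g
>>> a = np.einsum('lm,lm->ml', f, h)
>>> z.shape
(11, 5)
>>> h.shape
(11, 11)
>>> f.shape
(11, 11)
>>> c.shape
(11, 11)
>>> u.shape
(3, 3, 3, 13)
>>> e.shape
(3, 3)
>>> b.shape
(3, 13)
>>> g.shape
(3, 3)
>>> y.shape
(13, 3, 13)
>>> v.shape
(3, 13, 3)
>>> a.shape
(11, 11)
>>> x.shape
(3, 3)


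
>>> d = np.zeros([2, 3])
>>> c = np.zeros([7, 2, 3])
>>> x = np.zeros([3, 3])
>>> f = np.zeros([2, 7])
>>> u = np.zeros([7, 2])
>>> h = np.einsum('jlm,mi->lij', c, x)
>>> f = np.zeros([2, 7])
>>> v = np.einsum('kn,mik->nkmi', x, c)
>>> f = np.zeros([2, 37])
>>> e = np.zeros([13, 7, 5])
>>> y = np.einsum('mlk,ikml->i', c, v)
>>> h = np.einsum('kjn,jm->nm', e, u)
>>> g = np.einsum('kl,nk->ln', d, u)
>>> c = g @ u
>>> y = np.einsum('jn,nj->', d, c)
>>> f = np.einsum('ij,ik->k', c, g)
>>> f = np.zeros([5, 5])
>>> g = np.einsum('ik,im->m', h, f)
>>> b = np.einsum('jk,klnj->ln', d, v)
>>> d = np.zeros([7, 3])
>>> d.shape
(7, 3)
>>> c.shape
(3, 2)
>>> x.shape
(3, 3)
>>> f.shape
(5, 5)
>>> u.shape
(7, 2)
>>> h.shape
(5, 2)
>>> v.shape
(3, 3, 7, 2)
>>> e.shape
(13, 7, 5)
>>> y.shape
()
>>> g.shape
(5,)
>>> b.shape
(3, 7)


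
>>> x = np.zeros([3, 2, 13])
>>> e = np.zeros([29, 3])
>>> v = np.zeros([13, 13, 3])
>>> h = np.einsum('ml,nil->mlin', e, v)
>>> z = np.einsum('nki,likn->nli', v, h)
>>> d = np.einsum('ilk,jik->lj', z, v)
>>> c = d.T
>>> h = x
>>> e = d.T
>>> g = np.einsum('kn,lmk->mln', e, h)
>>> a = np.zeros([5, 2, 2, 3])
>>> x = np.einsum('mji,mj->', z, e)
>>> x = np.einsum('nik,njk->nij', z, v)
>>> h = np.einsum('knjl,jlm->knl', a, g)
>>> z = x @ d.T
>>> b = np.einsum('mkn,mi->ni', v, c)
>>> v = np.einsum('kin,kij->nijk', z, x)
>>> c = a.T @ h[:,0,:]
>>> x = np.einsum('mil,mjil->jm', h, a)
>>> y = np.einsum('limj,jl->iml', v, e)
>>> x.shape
(2, 5)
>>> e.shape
(13, 29)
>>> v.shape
(29, 29, 13, 13)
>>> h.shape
(5, 2, 3)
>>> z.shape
(13, 29, 29)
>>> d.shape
(29, 13)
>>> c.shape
(3, 2, 2, 3)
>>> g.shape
(2, 3, 29)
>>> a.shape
(5, 2, 2, 3)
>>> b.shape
(3, 29)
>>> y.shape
(29, 13, 29)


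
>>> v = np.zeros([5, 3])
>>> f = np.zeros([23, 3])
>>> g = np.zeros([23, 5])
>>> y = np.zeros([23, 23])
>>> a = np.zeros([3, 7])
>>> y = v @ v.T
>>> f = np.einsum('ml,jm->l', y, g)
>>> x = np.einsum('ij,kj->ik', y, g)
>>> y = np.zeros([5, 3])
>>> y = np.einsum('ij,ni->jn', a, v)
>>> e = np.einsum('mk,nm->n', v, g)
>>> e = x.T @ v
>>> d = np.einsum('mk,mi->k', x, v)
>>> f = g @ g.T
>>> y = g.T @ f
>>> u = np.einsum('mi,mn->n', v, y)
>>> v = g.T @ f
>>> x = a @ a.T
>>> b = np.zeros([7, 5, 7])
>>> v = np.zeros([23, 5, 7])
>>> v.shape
(23, 5, 7)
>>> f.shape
(23, 23)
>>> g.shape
(23, 5)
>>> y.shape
(5, 23)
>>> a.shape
(3, 7)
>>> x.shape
(3, 3)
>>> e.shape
(23, 3)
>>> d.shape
(23,)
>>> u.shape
(23,)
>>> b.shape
(7, 5, 7)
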